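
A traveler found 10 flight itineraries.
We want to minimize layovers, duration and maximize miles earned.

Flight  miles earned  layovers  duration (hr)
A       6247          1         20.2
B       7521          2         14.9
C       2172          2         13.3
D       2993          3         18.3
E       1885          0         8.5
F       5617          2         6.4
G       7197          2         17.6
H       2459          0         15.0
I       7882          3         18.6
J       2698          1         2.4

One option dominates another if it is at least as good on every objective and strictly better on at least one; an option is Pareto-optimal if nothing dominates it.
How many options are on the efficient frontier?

7

A: not dominated.
B: not dominated.
C: dominated by F (miles earned 5617≥2172, layovers 2≤2, duration 6.4≤13.3).
D: dominated by B (miles earned 7521≥2993, layovers 2≤3, duration 14.9≤18.3).
E: not dominated.
F: not dominated.
G: dominated by B (miles earned 7521≥7197, layovers 2≤2, duration 14.9≤17.6).
H: not dominated.
I: not dominated (best miles earned).
J: not dominated (best duration).
Pareto-optimal: A, B, E, F, H, I, J → 7.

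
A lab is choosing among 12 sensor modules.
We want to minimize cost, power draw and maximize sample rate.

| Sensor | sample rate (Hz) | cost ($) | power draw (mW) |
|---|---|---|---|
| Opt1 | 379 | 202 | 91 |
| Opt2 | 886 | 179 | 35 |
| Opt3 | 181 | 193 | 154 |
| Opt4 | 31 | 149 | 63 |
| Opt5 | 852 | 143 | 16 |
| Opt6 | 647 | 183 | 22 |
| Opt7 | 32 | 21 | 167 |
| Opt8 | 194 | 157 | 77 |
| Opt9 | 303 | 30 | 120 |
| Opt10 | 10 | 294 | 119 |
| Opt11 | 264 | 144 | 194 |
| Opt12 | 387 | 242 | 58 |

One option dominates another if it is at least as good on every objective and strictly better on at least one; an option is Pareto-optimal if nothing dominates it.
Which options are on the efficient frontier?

Opt2, Opt5, Opt7, Opt9

Opt1: dominated by Opt2 (sample rate 886≥379, cost 179≤202, power draw 35≤91).
Opt2: not dominated (best sample rate).
Opt3: dominated by Opt2 (sample rate 886≥181, cost 179≤193, power draw 35≤154).
Opt4: dominated by Opt5 (sample rate 852≥31, cost 143≤149, power draw 16≤63).
Opt5: not dominated (best power draw).
Opt6: dominated by Opt5 (sample rate 852≥647, cost 143≤183, power draw 16≤22).
Opt7: not dominated (best cost).
Opt8: dominated by Opt5 (sample rate 852≥194, cost 143≤157, power draw 16≤77).
Opt9: not dominated.
Opt10: dominated by Opt1 (sample rate 379≥10, cost 202≤294, power draw 91≤119).
Opt11: dominated by Opt5 (sample rate 852≥264, cost 143≤144, power draw 16≤194).
Opt12: dominated by Opt2 (sample rate 886≥387, cost 179≤242, power draw 35≤58).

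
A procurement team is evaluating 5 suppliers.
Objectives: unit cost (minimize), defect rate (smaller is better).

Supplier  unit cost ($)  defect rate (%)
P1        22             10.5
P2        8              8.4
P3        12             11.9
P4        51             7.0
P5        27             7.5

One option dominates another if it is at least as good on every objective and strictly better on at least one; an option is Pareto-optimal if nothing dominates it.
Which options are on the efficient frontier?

P2, P4, P5

P1: dominated by P2 (unit cost 8≤22, defect rate 8.4≤10.5).
P2: not dominated (best unit cost).
P3: dominated by P2 (unit cost 8≤12, defect rate 8.4≤11.9).
P4: not dominated (best defect rate).
P5: not dominated.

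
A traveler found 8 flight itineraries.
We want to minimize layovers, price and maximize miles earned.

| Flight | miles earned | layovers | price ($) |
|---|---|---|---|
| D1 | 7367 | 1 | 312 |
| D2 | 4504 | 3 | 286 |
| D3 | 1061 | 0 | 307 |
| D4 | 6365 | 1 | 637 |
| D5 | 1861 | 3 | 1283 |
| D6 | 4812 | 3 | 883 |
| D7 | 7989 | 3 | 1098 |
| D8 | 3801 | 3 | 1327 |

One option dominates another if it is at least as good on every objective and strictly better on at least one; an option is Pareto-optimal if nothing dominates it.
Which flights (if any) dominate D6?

D1: miles earned 7367≥4812, layovers 1≤3, price 312≤883 — dominates D6.
D4: miles earned 6365≥4812, layovers 1≤3, price 637≤883 — dominates D6.
Others (D2, D3, D5, D7, D8) are each worse than D6 on at least one objective.

D1, D4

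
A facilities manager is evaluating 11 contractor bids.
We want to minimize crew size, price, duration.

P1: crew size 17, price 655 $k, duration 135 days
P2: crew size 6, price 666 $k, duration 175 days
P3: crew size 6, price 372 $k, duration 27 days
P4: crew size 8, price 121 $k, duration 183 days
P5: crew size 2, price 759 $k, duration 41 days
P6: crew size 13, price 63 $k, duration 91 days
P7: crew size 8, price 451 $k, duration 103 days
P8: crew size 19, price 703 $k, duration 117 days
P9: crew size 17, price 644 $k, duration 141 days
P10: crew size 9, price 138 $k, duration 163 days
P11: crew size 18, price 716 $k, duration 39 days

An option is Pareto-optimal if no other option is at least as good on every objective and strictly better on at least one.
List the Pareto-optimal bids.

P1: dominated by P3 (crew size 6≤17, price 372≤655, duration 27≤135).
P2: dominated by P3 (crew size 6≤6, price 372≤666, duration 27≤175).
P3: not dominated (best duration).
P4: not dominated.
P5: not dominated (best crew size).
P6: not dominated (best price).
P7: dominated by P3 (crew size 6≤8, price 372≤451, duration 27≤103).
P8: dominated by P3 (crew size 6≤19, price 372≤703, duration 27≤117).
P9: dominated by P3 (crew size 6≤17, price 372≤644, duration 27≤141).
P10: not dominated.
P11: dominated by P3 (crew size 6≤18, price 372≤716, duration 27≤39).

P3, P4, P5, P6, P10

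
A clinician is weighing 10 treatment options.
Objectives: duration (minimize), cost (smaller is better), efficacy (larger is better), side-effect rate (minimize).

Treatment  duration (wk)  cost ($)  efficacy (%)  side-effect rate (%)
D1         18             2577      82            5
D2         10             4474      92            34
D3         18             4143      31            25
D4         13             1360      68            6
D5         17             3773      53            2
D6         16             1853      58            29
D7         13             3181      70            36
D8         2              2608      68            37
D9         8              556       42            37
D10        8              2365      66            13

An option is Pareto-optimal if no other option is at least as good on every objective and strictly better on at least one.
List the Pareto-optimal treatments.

D1: not dominated.
D2: not dominated (best efficacy).
D3: dominated by D1 (duration 18≤18, cost 2577≤4143, efficacy 82≥31, side-effect rate 5≤25).
D4: not dominated.
D5: not dominated (best side-effect rate).
D6: dominated by D4 (duration 13≤16, cost 1360≤1853, efficacy 68≥58, side-effect rate 6≤29).
D7: not dominated.
D8: not dominated (best duration).
D9: not dominated (best cost).
D10: not dominated.

D1, D2, D4, D5, D7, D8, D9, D10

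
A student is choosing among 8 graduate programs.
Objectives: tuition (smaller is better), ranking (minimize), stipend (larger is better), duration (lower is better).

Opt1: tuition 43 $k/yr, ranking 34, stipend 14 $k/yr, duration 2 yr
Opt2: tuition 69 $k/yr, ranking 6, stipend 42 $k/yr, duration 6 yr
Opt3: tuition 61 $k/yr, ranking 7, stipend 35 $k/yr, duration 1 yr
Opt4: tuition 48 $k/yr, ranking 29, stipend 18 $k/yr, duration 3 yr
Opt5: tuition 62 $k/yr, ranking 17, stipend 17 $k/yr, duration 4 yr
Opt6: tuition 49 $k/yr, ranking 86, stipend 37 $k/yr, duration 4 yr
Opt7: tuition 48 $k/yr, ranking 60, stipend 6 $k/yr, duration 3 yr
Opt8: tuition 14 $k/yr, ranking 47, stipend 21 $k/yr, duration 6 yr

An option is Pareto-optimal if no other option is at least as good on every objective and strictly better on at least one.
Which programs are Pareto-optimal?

Opt1: not dominated.
Opt2: not dominated (best ranking).
Opt3: not dominated (best duration).
Opt4: not dominated.
Opt5: dominated by Opt3 (tuition 61≤62, ranking 7≤17, stipend 35≥17, duration 1≤4).
Opt6: not dominated.
Opt7: dominated by Opt1 (tuition 43≤48, ranking 34≤60, stipend 14≥6, duration 2≤3).
Opt8: not dominated (best tuition).

Opt1, Opt2, Opt3, Opt4, Opt6, Opt8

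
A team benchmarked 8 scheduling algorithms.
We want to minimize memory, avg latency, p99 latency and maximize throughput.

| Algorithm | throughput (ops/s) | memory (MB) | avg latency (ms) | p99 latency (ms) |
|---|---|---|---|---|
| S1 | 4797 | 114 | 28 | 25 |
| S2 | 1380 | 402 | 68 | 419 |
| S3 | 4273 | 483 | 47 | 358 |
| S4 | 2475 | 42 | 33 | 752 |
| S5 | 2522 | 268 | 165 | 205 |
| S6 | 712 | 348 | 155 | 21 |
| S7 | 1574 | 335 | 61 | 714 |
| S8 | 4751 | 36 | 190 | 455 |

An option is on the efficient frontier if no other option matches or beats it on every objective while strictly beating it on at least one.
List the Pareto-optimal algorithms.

S1: not dominated (best throughput).
S2: dominated by S1 (throughput 4797≥1380, memory 114≤402, avg latency 28≤68, p99 latency 25≤419).
S3: dominated by S1 (throughput 4797≥4273, memory 114≤483, avg latency 28≤47, p99 latency 25≤358).
S4: not dominated.
S5: dominated by S1 (throughput 4797≥2522, memory 114≤268, avg latency 28≤165, p99 latency 25≤205).
S6: not dominated (best p99 latency).
S7: dominated by S1 (throughput 4797≥1574, memory 114≤335, avg latency 28≤61, p99 latency 25≤714).
S8: not dominated (best memory).

S1, S4, S6, S8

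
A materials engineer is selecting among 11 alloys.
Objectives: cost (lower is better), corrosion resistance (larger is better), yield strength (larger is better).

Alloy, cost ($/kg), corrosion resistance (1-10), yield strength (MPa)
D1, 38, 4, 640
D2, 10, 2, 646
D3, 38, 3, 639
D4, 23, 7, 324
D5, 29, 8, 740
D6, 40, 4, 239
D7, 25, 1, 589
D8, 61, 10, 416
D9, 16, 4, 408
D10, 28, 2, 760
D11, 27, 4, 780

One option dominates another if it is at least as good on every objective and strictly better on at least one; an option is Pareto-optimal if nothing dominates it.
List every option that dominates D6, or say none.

D1, D4, D5, D9, D11

D1: cost 38≤40, corrosion resistance 4≥4, yield strength 640≥239 — dominates D6.
D4: cost 23≤40, corrosion resistance 7≥4, yield strength 324≥239 — dominates D6.
D5: cost 29≤40, corrosion resistance 8≥4, yield strength 740≥239 — dominates D6.
D9: cost 16≤40, corrosion resistance 4≥4, yield strength 408≥239 — dominates D6.
D11: cost 27≤40, corrosion resistance 4≥4, yield strength 780≥239 — dominates D6.
Others (D2, D3, D7, D8, D10) are each worse than D6 on at least one objective.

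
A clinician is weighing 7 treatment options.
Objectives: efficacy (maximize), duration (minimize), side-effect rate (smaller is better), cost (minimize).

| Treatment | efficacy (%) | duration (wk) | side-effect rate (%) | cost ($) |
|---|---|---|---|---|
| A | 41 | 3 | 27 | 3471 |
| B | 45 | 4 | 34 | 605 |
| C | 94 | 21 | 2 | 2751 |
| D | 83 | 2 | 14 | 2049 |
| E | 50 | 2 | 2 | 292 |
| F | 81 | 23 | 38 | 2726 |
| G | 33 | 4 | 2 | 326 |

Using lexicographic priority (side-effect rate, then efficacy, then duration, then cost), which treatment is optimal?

C

First minimize side-effect rate: best is 2, kept {C, E, G}.
Then maximize efficacy: best is 94, kept {C}.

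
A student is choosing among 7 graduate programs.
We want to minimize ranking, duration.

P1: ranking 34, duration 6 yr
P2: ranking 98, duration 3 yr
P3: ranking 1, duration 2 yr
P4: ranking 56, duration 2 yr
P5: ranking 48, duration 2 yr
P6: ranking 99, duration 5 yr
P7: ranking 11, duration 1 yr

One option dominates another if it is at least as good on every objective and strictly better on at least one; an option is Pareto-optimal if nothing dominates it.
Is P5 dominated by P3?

Yes

P3 vs P5: ranking 1≤48, duration 2≤2 — P3 is at least as good on every objective with at least one strict improvement.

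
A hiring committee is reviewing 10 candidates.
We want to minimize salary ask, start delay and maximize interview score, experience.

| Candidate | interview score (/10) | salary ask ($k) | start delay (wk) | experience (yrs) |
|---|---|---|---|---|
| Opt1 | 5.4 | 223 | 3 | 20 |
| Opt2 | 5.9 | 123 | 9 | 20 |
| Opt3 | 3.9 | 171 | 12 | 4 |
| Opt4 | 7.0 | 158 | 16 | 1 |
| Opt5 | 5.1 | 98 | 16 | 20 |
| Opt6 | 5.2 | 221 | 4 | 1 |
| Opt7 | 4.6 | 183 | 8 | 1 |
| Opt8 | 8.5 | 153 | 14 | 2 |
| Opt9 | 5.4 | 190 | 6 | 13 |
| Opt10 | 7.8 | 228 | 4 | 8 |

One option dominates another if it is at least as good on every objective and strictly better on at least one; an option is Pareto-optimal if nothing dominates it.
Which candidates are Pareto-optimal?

Opt1: not dominated (best start delay).
Opt2: not dominated.
Opt3: dominated by Opt2 (interview score 5.9≥3.9, salary ask 123≤171, start delay 9≤12, experience 20≥4).
Opt4: dominated by Opt8 (interview score 8.5≥7.0, salary ask 153≤158, start delay 14≤16, experience 2≥1).
Opt5: not dominated (best salary ask).
Opt6: not dominated.
Opt7: not dominated.
Opt8: not dominated (best interview score).
Opt9: not dominated.
Opt10: not dominated.

Opt1, Opt2, Opt5, Opt6, Opt7, Opt8, Opt9, Opt10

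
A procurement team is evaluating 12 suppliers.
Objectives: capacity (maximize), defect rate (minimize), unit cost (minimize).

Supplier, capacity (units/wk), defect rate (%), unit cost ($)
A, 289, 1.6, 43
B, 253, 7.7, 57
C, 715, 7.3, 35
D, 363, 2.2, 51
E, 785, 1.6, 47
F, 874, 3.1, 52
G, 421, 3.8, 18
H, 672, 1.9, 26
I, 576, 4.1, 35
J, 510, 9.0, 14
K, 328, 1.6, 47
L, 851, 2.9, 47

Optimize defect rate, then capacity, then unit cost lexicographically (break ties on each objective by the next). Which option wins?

First minimize defect rate: best is 1.6, kept {A, E, K}.
Then maximize capacity: best is 785, kept {E}.

E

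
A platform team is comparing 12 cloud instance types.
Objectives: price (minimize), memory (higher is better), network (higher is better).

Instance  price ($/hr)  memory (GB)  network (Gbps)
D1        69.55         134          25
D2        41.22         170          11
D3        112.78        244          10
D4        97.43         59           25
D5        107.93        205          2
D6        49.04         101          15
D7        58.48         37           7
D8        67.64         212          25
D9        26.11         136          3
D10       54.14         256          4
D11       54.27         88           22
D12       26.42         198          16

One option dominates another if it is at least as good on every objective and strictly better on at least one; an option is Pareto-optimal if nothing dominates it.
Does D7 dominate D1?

D7 vs D1: D7 is worse on memory (37 vs 134), so it does not dominate D1.

No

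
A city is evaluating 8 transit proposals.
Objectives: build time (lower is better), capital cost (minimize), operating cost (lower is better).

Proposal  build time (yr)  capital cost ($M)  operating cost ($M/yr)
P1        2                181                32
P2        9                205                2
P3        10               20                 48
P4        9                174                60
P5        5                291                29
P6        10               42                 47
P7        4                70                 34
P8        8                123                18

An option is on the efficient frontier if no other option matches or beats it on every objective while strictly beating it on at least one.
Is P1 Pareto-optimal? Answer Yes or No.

Yes

P2: worse on build time (9 vs 2).
P3: worse on build time (10 vs 2).
P4: worse on build time (9 vs 2).
P5: worse on build time (5 vs 2).
P6: worse on build time (10 vs 2).
P7: worse on build time (4 vs 2).
P8: worse on build time (8 vs 2).
No option is at least as good as P1 on every objective and strictly better on one.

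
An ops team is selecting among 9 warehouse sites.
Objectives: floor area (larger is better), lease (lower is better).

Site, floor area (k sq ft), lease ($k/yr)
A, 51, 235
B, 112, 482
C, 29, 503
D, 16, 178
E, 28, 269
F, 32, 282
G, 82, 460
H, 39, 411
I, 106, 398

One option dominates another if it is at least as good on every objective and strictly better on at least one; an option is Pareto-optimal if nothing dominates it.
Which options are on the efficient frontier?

A, B, D, I

A: not dominated.
B: not dominated (best floor area).
C: dominated by A (floor area 51≥29, lease 235≤503).
D: not dominated (best lease).
E: dominated by A (floor area 51≥28, lease 235≤269).
F: dominated by A (floor area 51≥32, lease 235≤282).
G: dominated by I (floor area 106≥82, lease 398≤460).
H: dominated by A (floor area 51≥39, lease 235≤411).
I: not dominated.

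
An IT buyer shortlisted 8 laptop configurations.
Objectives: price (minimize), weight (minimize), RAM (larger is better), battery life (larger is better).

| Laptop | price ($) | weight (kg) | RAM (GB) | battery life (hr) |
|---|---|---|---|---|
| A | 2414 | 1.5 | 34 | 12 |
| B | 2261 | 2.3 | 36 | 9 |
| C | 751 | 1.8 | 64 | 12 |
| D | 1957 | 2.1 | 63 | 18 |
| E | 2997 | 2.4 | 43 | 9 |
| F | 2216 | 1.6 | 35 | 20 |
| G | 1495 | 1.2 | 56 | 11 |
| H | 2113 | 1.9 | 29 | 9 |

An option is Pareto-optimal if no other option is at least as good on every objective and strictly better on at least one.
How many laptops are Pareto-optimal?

A: not dominated.
B: dominated by C (price 751≤2261, weight 1.8≤2.3, RAM 64≥36, battery life 12≥9).
C: not dominated (best price).
D: not dominated.
E: dominated by C (price 751≤2997, weight 1.8≤2.4, RAM 64≥43, battery life 12≥9).
F: not dominated (best battery life).
G: not dominated (best weight).
H: dominated by C (price 751≤2113, weight 1.8≤1.9, RAM 64≥29, battery life 12≥9).
Pareto-optimal: A, C, D, F, G → 5.

5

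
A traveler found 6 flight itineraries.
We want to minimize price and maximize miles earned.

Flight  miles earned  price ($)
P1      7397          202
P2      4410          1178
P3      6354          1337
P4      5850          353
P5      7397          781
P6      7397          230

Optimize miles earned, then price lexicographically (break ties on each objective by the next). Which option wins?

First maximize miles earned: best is 7397, kept {P1, P5, P6}.
Then minimize price: best is 202, kept {P1}.

P1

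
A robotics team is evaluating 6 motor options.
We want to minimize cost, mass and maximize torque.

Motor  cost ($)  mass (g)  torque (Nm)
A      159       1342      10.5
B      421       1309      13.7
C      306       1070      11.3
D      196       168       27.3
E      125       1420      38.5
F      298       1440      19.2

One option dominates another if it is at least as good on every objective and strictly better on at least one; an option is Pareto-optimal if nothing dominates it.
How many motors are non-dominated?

A: not dominated.
B: dominated by D (cost 196≤421, mass 168≤1309, torque 27.3≥13.7).
C: dominated by D (cost 196≤306, mass 168≤1070, torque 27.3≥11.3).
D: not dominated (best mass).
E: not dominated (best cost).
F: dominated by D (cost 196≤298, mass 168≤1440, torque 27.3≥19.2).
Pareto-optimal: A, D, E → 3.

3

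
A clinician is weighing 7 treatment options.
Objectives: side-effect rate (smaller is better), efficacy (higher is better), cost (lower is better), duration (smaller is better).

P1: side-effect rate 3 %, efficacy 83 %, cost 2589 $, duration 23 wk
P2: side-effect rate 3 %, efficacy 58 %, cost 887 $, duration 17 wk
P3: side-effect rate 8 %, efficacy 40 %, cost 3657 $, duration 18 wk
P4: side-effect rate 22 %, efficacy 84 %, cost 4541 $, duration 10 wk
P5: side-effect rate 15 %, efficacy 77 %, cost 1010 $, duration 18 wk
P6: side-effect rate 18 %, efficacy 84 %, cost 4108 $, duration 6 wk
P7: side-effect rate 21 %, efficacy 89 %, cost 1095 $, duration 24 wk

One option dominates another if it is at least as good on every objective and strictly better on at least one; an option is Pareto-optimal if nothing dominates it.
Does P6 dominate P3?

P6 vs P3: P6 is worse on side-effect rate (18 vs 8), so it does not dominate P3.

No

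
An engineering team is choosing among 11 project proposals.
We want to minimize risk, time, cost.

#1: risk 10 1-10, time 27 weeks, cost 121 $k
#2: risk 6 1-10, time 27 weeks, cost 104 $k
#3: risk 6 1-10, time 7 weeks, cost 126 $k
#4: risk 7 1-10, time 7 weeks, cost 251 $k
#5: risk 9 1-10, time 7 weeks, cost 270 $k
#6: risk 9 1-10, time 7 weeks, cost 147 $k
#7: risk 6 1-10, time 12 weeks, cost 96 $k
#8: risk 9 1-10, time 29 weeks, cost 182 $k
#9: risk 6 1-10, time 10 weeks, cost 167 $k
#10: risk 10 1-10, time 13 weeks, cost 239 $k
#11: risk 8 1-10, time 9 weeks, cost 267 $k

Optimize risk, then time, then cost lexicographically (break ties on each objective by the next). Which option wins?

First minimize risk: best is 6, kept {#2, #3, #7, #9}.
Then minimize time: best is 7, kept {#3}.

#3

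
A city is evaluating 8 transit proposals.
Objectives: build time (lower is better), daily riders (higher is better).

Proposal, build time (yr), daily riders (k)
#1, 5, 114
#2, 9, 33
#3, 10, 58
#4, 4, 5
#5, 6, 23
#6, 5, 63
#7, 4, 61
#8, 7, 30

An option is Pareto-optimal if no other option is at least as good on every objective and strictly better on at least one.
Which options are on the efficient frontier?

#1: not dominated (best daily riders).
#2: dominated by #1 (build time 5≤9, daily riders 114≥33).
#3: dominated by #1 (build time 5≤10, daily riders 114≥58).
#4: dominated by #7 (build time 4≤4, daily riders 61≥5).
#5: dominated by #1 (build time 5≤6, daily riders 114≥23).
#6: dominated by #1 (build time 5≤5, daily riders 114≥63).
#7: not dominated.
#8: dominated by #1 (build time 5≤7, daily riders 114≥30).

#1, #7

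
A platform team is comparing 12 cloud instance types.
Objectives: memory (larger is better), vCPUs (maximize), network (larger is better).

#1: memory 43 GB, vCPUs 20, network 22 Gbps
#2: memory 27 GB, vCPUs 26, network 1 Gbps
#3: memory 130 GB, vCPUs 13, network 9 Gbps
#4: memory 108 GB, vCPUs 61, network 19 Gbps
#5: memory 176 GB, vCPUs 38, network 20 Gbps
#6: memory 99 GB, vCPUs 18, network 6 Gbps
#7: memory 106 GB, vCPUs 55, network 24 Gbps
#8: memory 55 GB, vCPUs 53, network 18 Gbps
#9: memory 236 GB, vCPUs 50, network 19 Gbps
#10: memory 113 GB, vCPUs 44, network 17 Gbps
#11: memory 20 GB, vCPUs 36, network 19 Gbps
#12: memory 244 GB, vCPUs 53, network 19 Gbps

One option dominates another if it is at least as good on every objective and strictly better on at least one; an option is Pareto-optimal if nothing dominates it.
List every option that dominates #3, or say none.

#5: memory 176≥130, vCPUs 38≥13, network 20≥9 — dominates #3.
#9: memory 236≥130, vCPUs 50≥13, network 19≥9 — dominates #3.
#12: memory 244≥130, vCPUs 53≥13, network 19≥9 — dominates #3.
Others (#1, #2, #4, #6, #7, #8, #10, #11) are each worse than #3 on at least one objective.

#5, #9, #12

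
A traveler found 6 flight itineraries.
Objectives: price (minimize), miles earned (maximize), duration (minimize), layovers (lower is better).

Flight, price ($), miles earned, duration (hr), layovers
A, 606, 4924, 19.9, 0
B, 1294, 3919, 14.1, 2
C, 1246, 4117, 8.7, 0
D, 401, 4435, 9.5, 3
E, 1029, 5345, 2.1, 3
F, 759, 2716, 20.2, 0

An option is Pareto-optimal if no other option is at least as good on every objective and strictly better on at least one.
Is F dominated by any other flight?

Yes

A vs F: price 606≤759, miles earned 4924≥2716, duration 19.9≤20.2, layovers 0≤0 — A is at least as good on every objective and strictly better on at least one, so A dominates F.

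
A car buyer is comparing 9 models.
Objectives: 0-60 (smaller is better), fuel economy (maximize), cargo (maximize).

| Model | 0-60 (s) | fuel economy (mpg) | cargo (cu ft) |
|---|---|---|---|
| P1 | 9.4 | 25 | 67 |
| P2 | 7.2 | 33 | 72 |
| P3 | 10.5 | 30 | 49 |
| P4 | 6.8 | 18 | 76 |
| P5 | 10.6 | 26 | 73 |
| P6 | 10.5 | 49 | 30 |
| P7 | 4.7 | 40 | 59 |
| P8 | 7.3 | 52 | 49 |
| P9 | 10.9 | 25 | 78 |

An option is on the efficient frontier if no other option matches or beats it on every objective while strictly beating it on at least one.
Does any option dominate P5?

P1: worse on fuel economy (25 vs 26).
P2: worse on cargo (72 vs 73).
P3: worse on cargo (49 vs 73).
P4: worse on fuel economy (18 vs 26).
P6: worse on cargo (30 vs 73).
P7: worse on cargo (59 vs 73).
P8: worse on cargo (49 vs 73).
P9: worse on 0-60 (10.9 vs 10.6).
No option is at least as good as P5 on every objective and strictly better on one.

No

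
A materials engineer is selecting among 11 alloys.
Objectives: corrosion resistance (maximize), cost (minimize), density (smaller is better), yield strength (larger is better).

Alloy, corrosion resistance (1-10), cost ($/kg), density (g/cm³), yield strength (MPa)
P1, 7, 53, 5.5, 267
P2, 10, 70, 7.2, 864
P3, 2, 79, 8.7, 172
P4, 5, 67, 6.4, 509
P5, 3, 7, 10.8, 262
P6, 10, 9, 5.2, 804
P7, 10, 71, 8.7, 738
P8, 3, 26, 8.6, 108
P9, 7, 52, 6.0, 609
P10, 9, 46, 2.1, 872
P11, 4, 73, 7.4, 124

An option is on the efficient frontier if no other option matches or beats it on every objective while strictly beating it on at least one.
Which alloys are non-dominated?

P2, P5, P6, P10

P1: dominated by P6 (corrosion resistance 10≥7, cost 9≤53, density 5.2≤5.5, yield strength 804≥267).
P2: not dominated.
P3: dominated by P1 (corrosion resistance 7≥2, cost 53≤79, density 5.5≤8.7, yield strength 267≥172).
P4: dominated by P6 (corrosion resistance 10≥5, cost 9≤67, density 5.2≤6.4, yield strength 804≥509).
P5: not dominated (best cost).
P6: not dominated.
P7: dominated by P2 (corrosion resistance 10≥10, cost 70≤71, density 7.2≤8.7, yield strength 864≥738).
P8: dominated by P6 (corrosion resistance 10≥3, cost 9≤26, density 5.2≤8.6, yield strength 804≥108).
P9: dominated by P6 (corrosion resistance 10≥7, cost 9≤52, density 5.2≤6.0, yield strength 804≥609).
P10: not dominated (best density).
P11: dominated by P1 (corrosion resistance 7≥4, cost 53≤73, density 5.5≤7.4, yield strength 267≥124).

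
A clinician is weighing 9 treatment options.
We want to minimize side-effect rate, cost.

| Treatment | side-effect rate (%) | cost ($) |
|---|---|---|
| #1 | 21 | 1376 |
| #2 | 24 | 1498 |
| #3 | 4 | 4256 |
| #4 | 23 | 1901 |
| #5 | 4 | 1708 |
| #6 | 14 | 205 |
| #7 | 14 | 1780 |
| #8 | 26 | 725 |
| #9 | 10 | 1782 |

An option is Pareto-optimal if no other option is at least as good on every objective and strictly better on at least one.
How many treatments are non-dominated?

2

#1: dominated by #6 (side-effect rate 14≤21, cost 205≤1376).
#2: dominated by #1 (side-effect rate 21≤24, cost 1376≤1498).
#3: dominated by #5 (side-effect rate 4≤4, cost 1708≤4256).
#4: dominated by #1 (side-effect rate 21≤23, cost 1376≤1901).
#5: not dominated.
#6: not dominated (best cost).
#7: dominated by #5 (side-effect rate 4≤14, cost 1708≤1780).
#8: dominated by #6 (side-effect rate 14≤26, cost 205≤725).
#9: dominated by #5 (side-effect rate 4≤10, cost 1708≤1782).
Pareto-optimal: #5, #6 → 2.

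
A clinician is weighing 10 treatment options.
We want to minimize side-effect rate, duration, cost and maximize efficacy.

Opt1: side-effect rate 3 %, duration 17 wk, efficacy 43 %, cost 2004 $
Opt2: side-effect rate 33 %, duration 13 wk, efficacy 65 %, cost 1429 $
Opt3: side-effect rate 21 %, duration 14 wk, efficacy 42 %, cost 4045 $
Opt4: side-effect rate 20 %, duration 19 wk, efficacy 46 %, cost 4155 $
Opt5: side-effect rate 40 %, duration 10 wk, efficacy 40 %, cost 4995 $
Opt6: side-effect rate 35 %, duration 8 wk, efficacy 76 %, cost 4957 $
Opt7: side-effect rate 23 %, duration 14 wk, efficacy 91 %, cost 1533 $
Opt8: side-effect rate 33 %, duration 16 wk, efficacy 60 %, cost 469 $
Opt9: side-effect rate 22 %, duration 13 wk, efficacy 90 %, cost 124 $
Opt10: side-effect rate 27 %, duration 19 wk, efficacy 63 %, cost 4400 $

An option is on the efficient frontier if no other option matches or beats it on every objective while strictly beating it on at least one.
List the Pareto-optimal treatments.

Opt1: not dominated (best side-effect rate).
Opt2: dominated by Opt9 (side-effect rate 22≤33, duration 13≤13, efficacy 90≥65, cost 124≤1429).
Opt3: not dominated.
Opt4: not dominated.
Opt5: dominated by Opt6 (side-effect rate 35≤40, duration 8≤10, efficacy 76≥40, cost 4957≤4995).
Opt6: not dominated (best duration).
Opt7: not dominated (best efficacy).
Opt8: dominated by Opt9 (side-effect rate 22≤33, duration 13≤16, efficacy 90≥60, cost 124≤469).
Opt9: not dominated (best cost).
Opt10: dominated by Opt7 (side-effect rate 23≤27, duration 14≤19, efficacy 91≥63, cost 1533≤4400).

Opt1, Opt3, Opt4, Opt6, Opt7, Opt9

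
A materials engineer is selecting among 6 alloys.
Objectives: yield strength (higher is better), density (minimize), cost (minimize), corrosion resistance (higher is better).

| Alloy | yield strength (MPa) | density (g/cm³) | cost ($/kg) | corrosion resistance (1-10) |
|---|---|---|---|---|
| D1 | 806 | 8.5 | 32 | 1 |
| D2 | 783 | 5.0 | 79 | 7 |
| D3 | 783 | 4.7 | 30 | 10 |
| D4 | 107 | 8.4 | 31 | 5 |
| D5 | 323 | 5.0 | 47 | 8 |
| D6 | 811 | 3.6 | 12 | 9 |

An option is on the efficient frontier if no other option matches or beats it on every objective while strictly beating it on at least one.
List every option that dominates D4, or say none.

D3: yield strength 783≥107, density 4.7≤8.4, cost 30≤31, corrosion resistance 10≥5 — dominates D4.
D6: yield strength 811≥107, density 3.6≤8.4, cost 12≤31, corrosion resistance 9≥5 — dominates D4.
Others (D1, D2, D5) are each worse than D4 on at least one objective.

D3, D6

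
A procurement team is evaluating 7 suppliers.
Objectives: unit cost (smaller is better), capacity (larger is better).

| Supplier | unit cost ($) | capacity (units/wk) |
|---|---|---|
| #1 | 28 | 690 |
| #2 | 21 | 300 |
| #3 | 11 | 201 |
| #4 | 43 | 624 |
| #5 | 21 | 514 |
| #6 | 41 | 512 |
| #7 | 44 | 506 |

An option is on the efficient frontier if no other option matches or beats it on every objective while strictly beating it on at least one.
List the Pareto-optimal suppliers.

#1, #3, #5

#1: not dominated (best capacity).
#2: dominated by #5 (unit cost 21≤21, capacity 514≥300).
#3: not dominated (best unit cost).
#4: dominated by #1 (unit cost 28≤43, capacity 690≥624).
#5: not dominated.
#6: dominated by #1 (unit cost 28≤41, capacity 690≥512).
#7: dominated by #1 (unit cost 28≤44, capacity 690≥506).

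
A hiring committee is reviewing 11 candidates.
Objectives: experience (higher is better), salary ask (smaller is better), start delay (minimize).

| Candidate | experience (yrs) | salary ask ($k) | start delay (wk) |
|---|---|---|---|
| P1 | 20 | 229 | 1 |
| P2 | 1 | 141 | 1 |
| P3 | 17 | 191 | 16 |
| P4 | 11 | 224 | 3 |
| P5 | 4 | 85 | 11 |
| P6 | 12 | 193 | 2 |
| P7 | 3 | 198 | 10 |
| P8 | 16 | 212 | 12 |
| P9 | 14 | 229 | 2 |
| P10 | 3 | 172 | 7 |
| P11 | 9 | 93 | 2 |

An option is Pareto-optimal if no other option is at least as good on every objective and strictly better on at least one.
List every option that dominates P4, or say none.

P6: experience 12≥11, salary ask 193≤224, start delay 2≤3 — dominates P4.
Others (P1, P2, P3, P5, P7, P8, P9, P10, P11) are each worse than P4 on at least one objective.

P6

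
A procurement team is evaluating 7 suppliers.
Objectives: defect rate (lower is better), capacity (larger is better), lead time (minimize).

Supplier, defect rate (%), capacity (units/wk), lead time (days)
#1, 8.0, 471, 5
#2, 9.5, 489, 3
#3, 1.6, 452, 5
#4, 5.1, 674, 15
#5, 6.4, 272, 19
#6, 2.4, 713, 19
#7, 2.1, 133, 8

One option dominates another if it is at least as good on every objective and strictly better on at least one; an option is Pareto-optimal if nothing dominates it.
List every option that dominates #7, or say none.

#3: defect rate 1.6≤2.1, capacity 452≥133, lead time 5≤8 — dominates #7.
Others (#1, #2, #4, #5, #6) are each worse than #7 on at least one objective.

#3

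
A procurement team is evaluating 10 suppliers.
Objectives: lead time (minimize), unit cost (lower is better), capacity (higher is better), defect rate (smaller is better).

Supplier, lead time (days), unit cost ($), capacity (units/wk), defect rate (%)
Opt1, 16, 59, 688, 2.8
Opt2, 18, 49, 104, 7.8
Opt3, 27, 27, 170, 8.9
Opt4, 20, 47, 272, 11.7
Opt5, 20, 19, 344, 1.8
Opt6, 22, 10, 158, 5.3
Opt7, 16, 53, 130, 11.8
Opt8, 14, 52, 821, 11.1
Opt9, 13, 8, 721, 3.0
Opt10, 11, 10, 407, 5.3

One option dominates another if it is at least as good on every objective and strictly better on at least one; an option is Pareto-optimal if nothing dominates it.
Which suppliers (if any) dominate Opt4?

Opt5, Opt9, Opt10

Opt5: lead time 20≤20, unit cost 19≤47, capacity 344≥272, defect rate 1.8≤11.7 — dominates Opt4.
Opt9: lead time 13≤20, unit cost 8≤47, capacity 721≥272, defect rate 3.0≤11.7 — dominates Opt4.
Opt10: lead time 11≤20, unit cost 10≤47, capacity 407≥272, defect rate 5.3≤11.7 — dominates Opt4.
Others (Opt1, Opt2, Opt3, Opt6, Opt7, Opt8) are each worse than Opt4 on at least one objective.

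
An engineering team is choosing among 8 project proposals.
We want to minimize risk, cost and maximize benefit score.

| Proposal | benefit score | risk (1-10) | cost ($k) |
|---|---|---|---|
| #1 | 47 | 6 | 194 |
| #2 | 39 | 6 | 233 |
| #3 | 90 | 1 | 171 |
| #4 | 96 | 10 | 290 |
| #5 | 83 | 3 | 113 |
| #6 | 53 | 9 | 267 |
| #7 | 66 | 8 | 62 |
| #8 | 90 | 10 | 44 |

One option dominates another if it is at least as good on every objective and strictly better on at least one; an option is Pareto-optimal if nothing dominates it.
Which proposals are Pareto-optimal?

#3, #4, #5, #7, #8

#1: dominated by #3 (benefit score 90≥47, risk 1≤6, cost 171≤194).
#2: dominated by #1 (benefit score 47≥39, risk 6≤6, cost 194≤233).
#3: not dominated (best risk).
#4: not dominated (best benefit score).
#5: not dominated.
#6: dominated by #3 (benefit score 90≥53, risk 1≤9, cost 171≤267).
#7: not dominated.
#8: not dominated (best cost).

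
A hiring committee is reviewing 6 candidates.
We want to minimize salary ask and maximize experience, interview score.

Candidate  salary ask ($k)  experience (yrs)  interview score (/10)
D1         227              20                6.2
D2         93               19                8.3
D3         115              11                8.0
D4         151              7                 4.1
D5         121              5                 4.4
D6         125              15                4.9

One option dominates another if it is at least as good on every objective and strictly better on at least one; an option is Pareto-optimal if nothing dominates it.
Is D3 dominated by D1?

D1 vs D3: D1 is worse on salary ask (227 vs 115), so it does not dominate D3.

No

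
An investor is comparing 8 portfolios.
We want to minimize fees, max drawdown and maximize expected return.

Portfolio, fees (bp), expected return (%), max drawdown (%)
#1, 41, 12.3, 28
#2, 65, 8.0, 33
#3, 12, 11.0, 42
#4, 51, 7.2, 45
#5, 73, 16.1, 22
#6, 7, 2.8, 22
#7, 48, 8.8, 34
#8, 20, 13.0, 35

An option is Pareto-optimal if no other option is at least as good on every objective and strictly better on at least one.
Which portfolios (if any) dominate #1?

none

#2: worse on fees (65 vs 41).
#3: worse on expected return (11.0 vs 12.3).
#4: worse on fees (51 vs 41).
#5: worse on fees (73 vs 41).
#6: worse on expected return (2.8 vs 12.3).
#7: worse on fees (48 vs 41).
#8: worse on max drawdown (35 vs 28).
No option dominates #1.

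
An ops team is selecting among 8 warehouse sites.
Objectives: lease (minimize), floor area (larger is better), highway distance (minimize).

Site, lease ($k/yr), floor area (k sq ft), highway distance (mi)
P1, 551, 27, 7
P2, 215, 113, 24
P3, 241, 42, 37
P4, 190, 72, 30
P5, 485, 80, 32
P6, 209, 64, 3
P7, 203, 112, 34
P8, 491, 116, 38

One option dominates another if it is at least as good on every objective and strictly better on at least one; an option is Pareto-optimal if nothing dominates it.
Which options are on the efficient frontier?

P1: dominated by P6 (lease 209≤551, floor area 64≥27, highway distance 3≤7).
P2: not dominated.
P3: dominated by P2 (lease 215≤241, floor area 113≥42, highway distance 24≤37).
P4: not dominated (best lease).
P5: dominated by P2 (lease 215≤485, floor area 113≥80, highway distance 24≤32).
P6: not dominated (best highway distance).
P7: not dominated.
P8: not dominated (best floor area).

P2, P4, P6, P7, P8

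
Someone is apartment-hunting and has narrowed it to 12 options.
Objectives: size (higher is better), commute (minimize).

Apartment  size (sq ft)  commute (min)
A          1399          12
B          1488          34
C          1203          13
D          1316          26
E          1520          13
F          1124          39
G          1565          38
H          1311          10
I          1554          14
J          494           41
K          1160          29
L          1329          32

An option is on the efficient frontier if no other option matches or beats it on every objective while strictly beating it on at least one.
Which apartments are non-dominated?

A: not dominated.
B: dominated by E (size 1520≥1488, commute 13≤34).
C: dominated by A (size 1399≥1203, commute 12≤13).
D: dominated by A (size 1399≥1316, commute 12≤26).
E: not dominated.
F: dominated by A (size 1399≥1124, commute 12≤39).
G: not dominated (best size).
H: not dominated (best commute).
I: not dominated.
J: dominated by A (size 1399≥494, commute 12≤41).
K: dominated by A (size 1399≥1160, commute 12≤29).
L: dominated by A (size 1399≥1329, commute 12≤32).

A, E, G, H, I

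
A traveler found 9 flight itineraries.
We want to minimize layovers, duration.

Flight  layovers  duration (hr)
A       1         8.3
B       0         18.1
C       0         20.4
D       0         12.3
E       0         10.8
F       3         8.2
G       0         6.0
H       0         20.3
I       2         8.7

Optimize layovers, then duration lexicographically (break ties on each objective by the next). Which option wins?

First minimize layovers: best is 0, kept {B, C, D, E, G, H}.
Then minimize duration: best is 6.0, kept {G}.

G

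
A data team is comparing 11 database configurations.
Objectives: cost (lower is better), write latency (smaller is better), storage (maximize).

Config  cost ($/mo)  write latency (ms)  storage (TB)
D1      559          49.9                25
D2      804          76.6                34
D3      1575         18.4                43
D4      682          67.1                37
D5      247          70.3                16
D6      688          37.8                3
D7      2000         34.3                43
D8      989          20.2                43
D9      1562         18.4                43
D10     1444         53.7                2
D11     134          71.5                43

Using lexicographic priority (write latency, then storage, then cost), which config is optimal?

First minimize write latency: best is 18.4, kept {D3, D9}.
Then maximize storage: best is 43, kept {D3, D9}.
Then minimize cost: best is 1562, kept {D9}.

D9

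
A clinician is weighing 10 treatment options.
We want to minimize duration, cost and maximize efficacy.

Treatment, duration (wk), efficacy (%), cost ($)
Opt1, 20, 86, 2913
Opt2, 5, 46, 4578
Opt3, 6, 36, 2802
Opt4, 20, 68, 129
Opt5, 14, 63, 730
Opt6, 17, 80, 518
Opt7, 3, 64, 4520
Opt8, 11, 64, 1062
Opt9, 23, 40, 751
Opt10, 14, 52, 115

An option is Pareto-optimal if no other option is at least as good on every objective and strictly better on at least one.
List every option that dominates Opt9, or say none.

Opt4, Opt5, Opt6, Opt10

Opt4: duration 20≤23, efficacy 68≥40, cost 129≤751 — dominates Opt9.
Opt5: duration 14≤23, efficacy 63≥40, cost 730≤751 — dominates Opt9.
Opt6: duration 17≤23, efficacy 80≥40, cost 518≤751 — dominates Opt9.
Opt10: duration 14≤23, efficacy 52≥40, cost 115≤751 — dominates Opt9.
Others (Opt1, Opt2, Opt3, Opt7, Opt8) are each worse than Opt9 on at least one objective.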